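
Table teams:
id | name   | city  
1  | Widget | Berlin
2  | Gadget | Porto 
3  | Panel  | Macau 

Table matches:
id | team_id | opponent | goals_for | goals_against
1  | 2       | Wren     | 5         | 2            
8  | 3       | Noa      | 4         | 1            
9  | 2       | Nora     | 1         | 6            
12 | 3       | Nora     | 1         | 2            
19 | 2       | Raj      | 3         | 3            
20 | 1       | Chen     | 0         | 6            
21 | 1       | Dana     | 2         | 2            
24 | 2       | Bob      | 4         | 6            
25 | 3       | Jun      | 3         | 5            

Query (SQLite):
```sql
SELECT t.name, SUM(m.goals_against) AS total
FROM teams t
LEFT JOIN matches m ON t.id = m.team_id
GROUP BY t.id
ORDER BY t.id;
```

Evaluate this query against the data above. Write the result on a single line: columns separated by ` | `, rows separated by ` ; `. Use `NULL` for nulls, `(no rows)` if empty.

LEFT JOIN keeps every teams row; unmatched ones get NULL for matches columns.
Group by teams.id and compute SUM(m.goals_against). SUM over an all-NULL group is NULL.
  1: ids {20, 21} → SUM(m.goals_against)=8
  2: ids {1, 9, 19, 24} → SUM(m.goals_against)=17
  3: ids {8, 12, 25} → SUM(m.goals_against)=8

Widget | 8 ; Gadget | 17 ; Panel | 8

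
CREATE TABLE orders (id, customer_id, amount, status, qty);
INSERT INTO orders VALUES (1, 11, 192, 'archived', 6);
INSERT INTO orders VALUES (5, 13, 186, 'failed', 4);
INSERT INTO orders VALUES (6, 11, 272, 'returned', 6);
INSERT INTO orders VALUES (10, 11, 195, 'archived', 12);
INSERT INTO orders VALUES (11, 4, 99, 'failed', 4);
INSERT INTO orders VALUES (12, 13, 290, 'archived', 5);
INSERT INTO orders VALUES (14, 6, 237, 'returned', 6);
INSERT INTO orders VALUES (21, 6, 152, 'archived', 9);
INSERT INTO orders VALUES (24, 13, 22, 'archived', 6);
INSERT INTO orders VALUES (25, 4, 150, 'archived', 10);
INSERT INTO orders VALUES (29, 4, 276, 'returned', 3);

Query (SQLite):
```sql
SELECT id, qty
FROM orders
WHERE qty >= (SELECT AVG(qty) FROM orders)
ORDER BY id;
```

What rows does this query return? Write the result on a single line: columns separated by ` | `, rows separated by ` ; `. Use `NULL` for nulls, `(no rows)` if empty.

Scalar subquery: AVG(qty) over all orders rows = 6.454545 (≈; comparison uses full precision).
Keep rows where qty >= that value.

10 | 12 ; 21 | 9 ; 25 | 10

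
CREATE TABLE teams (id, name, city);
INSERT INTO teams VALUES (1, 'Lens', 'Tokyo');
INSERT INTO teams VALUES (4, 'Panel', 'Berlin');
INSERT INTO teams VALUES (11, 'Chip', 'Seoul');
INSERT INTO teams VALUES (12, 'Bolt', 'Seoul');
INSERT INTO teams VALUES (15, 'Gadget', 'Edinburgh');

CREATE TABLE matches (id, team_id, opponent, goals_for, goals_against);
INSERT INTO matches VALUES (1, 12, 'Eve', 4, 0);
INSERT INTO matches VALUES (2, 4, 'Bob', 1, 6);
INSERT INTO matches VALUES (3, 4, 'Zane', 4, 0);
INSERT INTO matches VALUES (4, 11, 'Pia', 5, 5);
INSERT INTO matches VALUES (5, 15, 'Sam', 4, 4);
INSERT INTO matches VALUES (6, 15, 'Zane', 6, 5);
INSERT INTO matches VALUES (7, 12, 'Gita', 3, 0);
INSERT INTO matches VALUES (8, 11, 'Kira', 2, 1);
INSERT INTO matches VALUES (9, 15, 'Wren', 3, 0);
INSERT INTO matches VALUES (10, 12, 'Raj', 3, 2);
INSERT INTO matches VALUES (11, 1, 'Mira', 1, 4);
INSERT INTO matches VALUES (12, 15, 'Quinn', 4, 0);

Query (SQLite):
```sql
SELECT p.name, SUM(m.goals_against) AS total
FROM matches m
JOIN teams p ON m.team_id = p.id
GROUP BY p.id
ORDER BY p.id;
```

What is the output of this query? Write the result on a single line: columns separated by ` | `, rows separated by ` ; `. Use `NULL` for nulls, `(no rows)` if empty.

Join each matches row to its teams via team_id.
Group joined rows by teams.id; compute SUM(m.goals_against) per group.
  1: ids {11} → SUM(m.goals_against)=4
  4: ids {2, 3} → SUM(m.goals_against)=6
  11: ids {4, 8} → SUM(m.goals_against)=6
  12: ids {1, 7, 10} → SUM(m.goals_against)=2
  15: ids {5, 6, 9, 12} → SUM(m.goals_against)=9

Lens | 4 ; Panel | 6 ; Chip | 6 ; Bolt | 2 ; Gadget | 9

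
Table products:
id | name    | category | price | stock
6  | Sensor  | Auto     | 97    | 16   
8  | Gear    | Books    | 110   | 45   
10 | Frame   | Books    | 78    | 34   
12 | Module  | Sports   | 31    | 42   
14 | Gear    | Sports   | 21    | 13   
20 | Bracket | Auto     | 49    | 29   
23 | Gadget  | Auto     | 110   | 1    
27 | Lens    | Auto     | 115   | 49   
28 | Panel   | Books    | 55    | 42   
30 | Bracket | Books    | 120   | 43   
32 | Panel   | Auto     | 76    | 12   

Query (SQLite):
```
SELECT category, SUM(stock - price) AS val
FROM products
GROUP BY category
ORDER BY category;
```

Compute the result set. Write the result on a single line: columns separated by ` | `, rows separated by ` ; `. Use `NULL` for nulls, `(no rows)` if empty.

Auto | -340 ; Books | -199 ; Sports | 3

For each row compute stock - price.
Group by category; take SUM of the expression per group.
  Auto: ids {6, 20, 23, 27, 32} → SUM(stock - price)=-340
  Books: ids {8, 10, 28, 30} → SUM(stock - price)=-199
  Sports: ids {12, 14} → SUM(stock - price)=3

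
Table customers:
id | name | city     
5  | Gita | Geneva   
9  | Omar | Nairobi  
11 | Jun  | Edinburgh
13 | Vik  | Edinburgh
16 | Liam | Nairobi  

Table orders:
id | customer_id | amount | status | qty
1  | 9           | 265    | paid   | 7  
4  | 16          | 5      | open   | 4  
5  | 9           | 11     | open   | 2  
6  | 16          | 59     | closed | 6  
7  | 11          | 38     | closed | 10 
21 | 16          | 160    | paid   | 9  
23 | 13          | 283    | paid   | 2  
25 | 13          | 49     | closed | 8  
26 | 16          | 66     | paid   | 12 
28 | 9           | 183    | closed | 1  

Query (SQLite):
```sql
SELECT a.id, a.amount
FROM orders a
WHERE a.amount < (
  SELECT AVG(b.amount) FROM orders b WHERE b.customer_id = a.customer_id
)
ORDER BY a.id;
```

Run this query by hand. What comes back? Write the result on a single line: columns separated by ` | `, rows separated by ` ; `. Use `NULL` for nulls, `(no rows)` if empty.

4 | 5 ; 5 | 11 ; 6 | 59 ; 25 | 49 ; 26 | 66

For each orders row a, compute AVG(amount) over rows sharing a.customer_id.
Keep row a if a.amount < that per-group AVG.
  customer_id=9: AVG(amount) = 153.0
  customer_id=11: AVG(amount) = 38.0
  customer_id=13: AVG(amount) = 166.0
  customer_id=16: AVG(amount) = 72.5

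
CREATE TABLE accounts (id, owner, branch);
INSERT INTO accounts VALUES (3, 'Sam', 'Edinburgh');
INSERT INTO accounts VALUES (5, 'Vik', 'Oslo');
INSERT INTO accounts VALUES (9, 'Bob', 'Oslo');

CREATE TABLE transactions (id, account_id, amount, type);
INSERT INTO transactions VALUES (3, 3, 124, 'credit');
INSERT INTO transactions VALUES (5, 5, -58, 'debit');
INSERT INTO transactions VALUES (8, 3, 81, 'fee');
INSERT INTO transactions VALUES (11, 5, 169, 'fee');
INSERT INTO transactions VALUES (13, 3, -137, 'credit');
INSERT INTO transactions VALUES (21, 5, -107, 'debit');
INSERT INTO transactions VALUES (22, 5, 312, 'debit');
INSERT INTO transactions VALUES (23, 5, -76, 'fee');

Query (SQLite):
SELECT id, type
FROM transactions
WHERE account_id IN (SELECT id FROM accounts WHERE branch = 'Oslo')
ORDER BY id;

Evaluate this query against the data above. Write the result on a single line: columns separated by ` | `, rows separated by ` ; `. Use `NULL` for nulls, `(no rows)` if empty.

Inner query: accounts.id where branch = 'Oslo'.
Outer: keep transactions rows whose account_id is in that set.
Inner query → {5, 9}

5 | debit ; 11 | fee ; 21 | debit ; 22 | debit ; 23 | fee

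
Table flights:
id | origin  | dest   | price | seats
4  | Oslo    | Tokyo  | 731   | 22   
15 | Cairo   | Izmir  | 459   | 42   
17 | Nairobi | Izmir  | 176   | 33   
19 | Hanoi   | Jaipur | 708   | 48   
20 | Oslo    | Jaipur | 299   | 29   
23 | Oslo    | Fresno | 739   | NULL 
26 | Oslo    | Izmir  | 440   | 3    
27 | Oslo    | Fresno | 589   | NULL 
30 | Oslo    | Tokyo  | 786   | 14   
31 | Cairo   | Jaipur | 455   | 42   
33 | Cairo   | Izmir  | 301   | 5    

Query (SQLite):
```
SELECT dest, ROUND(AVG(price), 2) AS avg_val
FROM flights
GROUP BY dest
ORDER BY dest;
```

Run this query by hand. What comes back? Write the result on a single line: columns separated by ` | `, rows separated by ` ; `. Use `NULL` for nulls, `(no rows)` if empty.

Partition flights by dest; compute ROUND(AVG(price), 2) within each group.
  Fresno: ids {23, 27} → ROUND(AVG(price), 2)=664
  Izmir: ids {15, 17, 26, 33} → ROUND(AVG(price), 2)=344
  Jaipur: ids {19, 20, 31} → ROUND(AVG(price), 2)=487.33
  Tokyo: ids {4, 30} → ROUND(AVG(price), 2)=758.5

Fresno | 664 ; Izmir | 344 ; Jaipur | 487.33 ; Tokyo | 758.5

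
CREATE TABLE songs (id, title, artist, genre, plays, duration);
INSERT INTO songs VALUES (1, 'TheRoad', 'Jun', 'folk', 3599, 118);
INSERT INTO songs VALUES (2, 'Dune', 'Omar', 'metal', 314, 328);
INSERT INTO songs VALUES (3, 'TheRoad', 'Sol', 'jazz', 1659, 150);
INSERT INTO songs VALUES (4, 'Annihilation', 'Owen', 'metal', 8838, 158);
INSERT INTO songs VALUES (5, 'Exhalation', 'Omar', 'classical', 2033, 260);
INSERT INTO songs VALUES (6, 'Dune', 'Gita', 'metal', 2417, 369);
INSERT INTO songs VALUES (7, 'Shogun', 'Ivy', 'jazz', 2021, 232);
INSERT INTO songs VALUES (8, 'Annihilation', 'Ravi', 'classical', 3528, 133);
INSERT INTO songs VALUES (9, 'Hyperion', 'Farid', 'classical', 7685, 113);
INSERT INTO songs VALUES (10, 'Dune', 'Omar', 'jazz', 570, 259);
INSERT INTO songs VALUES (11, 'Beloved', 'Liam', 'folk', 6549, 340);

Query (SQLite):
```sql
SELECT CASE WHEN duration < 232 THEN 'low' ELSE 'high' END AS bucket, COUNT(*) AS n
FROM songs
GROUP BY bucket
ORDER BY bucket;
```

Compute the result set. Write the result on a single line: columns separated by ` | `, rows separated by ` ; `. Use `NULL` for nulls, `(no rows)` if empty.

high | 6 ; low | 5

Bucket rows by duration < 232 → 'low' else 'high'; count each bucket.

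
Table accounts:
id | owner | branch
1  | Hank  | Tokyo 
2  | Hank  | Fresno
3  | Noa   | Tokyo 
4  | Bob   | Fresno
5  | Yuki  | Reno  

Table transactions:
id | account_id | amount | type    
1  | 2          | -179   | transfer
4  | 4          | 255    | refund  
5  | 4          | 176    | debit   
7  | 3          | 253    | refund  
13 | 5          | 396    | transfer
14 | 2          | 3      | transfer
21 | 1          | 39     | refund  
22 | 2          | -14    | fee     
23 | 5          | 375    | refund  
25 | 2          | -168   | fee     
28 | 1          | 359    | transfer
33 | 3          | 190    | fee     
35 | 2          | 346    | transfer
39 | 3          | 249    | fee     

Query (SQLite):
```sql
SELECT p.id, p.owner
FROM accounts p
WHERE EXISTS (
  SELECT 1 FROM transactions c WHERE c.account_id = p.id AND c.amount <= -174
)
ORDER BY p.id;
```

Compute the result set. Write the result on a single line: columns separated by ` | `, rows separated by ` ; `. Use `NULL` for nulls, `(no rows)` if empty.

2 | Hank

For each accounts row, check whether any transactions with matching account_id has amount <= -174.
Keep rows where that is true.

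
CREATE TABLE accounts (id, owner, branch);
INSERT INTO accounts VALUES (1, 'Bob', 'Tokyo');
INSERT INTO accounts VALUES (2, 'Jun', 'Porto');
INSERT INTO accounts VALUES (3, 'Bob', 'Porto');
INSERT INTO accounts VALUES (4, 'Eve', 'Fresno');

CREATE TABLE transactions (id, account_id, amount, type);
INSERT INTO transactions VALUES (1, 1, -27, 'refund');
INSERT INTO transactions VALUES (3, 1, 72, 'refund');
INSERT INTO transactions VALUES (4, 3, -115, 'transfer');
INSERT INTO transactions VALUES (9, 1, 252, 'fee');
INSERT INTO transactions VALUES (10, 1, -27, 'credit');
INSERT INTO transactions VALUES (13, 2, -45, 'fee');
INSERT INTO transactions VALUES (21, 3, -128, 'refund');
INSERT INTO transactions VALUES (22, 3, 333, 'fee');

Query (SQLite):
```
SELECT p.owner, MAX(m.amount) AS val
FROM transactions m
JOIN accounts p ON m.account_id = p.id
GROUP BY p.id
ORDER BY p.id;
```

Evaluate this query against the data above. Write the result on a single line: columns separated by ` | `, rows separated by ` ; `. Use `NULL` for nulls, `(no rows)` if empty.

Bob | 252 ; Jun | -45 ; Bob | 333

Join each transactions row to its accounts via account_id.
Group joined rows by accounts.id; compute MAX(m.amount) per group.
  1: ids {1, 3, 9, 10} → MAX(m.amount)=252
  2: ids {13} → MAX(m.amount)=-45
  3: ids {4, 21, 22} → MAX(m.amount)=333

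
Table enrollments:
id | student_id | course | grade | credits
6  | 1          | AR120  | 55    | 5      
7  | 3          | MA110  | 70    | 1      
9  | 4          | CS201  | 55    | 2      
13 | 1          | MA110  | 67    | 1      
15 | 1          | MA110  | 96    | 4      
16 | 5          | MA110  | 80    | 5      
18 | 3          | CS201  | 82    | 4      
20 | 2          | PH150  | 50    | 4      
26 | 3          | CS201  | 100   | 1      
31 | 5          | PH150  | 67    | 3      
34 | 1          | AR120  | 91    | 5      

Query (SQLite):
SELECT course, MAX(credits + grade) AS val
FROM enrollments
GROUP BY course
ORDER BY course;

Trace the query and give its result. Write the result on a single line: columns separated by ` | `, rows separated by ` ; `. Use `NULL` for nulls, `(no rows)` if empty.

AR120 | 96 ; CS201 | 101 ; MA110 | 100 ; PH150 | 70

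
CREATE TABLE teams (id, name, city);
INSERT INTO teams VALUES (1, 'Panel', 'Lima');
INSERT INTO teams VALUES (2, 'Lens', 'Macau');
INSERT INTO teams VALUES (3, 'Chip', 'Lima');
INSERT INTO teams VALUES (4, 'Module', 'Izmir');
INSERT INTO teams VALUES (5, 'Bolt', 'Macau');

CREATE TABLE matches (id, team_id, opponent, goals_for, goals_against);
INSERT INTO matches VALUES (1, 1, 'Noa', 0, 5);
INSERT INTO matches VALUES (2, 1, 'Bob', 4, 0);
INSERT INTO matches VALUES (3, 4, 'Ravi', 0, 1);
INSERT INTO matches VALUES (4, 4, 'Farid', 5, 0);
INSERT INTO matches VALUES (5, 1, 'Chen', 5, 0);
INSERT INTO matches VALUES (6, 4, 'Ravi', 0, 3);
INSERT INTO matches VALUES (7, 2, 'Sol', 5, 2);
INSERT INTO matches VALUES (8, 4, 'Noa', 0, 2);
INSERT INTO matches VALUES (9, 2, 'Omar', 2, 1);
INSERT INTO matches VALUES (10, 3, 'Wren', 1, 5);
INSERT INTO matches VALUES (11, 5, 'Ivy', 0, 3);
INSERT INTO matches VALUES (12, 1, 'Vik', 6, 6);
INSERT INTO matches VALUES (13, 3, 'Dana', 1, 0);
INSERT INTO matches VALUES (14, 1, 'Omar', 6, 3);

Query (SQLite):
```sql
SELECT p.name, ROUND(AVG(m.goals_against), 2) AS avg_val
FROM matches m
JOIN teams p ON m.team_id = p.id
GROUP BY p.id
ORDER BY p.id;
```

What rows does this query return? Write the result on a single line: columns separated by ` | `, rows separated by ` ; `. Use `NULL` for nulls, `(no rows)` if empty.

Panel | 2.8 ; Lens | 1.5 ; Chip | 2.5 ; Module | 1.5 ; Bolt | 3

Join each matches row to its teams via team_id.
Group joined rows by teams.id; compute ROUND(AVG(m.goals_against), 2) per group.
  1: ids {1, 2, 5, 12, 14} → ROUND(AVG(m.goals_against), 2)=2.8
  2: ids {7, 9} → ROUND(AVG(m.goals_against), 2)=1.5
  3: ids {10, 13} → ROUND(AVG(m.goals_against), 2)=2.5
  4: ids {3, 4, 6, 8} → ROUND(AVG(m.goals_against), 2)=1.5
  5: ids {11} → ROUND(AVG(m.goals_against), 2)=3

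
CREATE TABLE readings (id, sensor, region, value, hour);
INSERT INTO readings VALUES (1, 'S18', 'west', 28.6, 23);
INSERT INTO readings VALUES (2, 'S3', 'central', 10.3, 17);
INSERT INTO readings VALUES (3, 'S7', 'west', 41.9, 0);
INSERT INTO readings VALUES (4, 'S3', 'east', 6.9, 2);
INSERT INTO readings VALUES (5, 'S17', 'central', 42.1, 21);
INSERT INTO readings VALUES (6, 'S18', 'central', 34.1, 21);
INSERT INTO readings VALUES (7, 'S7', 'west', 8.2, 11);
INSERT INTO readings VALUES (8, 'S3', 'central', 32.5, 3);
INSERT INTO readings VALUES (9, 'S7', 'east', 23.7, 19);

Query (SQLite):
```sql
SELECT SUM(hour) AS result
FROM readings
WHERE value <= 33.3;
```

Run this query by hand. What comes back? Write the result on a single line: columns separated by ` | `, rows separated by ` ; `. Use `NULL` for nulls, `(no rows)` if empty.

75

Rows where value <= 33.3 → hour values: [23, 17, 2, 11, 3, 19].
SUM of non-NULL values = 75.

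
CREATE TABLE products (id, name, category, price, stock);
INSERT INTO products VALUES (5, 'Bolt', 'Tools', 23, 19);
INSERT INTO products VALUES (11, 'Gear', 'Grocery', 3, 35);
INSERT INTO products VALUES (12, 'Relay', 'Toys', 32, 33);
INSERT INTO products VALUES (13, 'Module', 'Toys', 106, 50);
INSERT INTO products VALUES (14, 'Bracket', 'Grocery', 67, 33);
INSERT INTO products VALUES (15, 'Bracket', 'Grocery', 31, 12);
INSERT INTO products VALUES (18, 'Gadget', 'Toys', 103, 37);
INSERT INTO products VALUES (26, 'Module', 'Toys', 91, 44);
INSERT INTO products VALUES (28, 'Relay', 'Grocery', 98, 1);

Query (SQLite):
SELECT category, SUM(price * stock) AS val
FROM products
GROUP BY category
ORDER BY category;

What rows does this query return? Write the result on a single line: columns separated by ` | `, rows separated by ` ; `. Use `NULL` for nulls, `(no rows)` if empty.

Grocery | 2786 ; Tools | 437 ; Toys | 14171

For each row compute price * stock.
Group by category; take SUM of the expression per group.
  Grocery: ids {11, 14, 15, 28} → SUM(price * stock)=2786
  Tools: ids {5} → SUM(price * stock)=437
  Toys: ids {12, 13, 18, 26} → SUM(price * stock)=14171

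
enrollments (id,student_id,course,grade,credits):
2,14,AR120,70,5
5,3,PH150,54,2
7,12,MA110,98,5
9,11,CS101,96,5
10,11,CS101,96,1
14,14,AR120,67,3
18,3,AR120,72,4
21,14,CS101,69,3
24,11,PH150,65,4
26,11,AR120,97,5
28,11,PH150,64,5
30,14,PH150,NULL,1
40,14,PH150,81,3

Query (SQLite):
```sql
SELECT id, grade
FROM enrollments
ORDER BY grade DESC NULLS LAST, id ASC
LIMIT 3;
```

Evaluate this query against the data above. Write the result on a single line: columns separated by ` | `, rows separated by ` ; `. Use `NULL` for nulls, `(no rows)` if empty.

Sort by grade desc, tiebreak id asc: (98, id=7), (97, id=26), (96, id=9), (96, id=10), (81, id=40), (72, id=18) …. Take first 3.
NULLS LAST: NULL grade rows go after all non-NULL rows (among themselves ordered by id asc).

7 | 98 ; 26 | 97 ; 9 | 96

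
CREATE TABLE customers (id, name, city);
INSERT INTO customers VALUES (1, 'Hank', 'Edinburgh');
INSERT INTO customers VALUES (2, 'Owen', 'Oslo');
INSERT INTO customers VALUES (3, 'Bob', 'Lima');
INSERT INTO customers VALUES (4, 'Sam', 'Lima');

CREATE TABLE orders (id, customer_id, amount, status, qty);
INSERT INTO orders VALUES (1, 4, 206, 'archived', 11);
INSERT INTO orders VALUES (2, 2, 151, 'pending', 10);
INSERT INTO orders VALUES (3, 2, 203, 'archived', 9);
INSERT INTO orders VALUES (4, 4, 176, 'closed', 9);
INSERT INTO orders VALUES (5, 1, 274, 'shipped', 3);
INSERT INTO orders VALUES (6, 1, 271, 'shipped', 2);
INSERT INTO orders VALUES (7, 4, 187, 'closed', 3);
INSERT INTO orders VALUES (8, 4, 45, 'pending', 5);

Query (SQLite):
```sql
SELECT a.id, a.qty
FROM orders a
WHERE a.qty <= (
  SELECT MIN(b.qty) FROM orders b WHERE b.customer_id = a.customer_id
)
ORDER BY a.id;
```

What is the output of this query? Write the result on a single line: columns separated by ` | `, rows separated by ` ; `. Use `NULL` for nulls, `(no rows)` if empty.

For each orders row a, compute MIN(qty) over rows sharing a.customer_id.
Keep row a if a.qty <= that per-group MIN.
  customer_id=1: MIN(qty) = 2
  customer_id=2: MIN(qty) = 9
  customer_id=4: MIN(qty) = 3

3 | 9 ; 6 | 2 ; 7 | 3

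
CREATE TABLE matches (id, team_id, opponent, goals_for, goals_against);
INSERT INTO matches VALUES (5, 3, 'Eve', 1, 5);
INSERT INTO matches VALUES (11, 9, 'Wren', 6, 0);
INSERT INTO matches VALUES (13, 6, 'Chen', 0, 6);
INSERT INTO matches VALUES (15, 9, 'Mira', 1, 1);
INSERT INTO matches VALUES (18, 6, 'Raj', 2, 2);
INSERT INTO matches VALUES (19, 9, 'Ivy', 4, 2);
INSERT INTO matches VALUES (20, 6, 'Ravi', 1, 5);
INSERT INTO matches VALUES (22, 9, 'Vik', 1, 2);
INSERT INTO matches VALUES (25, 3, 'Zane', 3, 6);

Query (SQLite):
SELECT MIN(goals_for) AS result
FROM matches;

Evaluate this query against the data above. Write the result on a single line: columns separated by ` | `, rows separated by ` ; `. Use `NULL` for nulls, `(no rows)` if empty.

All goals_for values: [1, 6, 0, 1, 2, 4, 1, 1, 3].
MIN of non-NULL values = 0.

0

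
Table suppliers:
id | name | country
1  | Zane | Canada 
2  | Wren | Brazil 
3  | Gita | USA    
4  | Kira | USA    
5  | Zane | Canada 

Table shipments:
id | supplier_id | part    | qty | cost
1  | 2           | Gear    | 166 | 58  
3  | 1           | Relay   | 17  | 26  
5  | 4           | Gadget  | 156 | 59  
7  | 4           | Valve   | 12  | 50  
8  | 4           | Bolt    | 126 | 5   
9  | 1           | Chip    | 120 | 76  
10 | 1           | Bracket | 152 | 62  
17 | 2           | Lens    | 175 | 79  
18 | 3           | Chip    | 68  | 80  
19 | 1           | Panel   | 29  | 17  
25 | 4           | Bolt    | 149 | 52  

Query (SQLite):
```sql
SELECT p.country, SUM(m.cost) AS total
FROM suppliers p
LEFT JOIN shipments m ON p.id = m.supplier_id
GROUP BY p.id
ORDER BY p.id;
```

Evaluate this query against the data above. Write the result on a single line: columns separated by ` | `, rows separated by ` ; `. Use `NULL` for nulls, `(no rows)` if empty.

LEFT JOIN keeps every suppliers row; unmatched ones get NULL for shipments columns.
Group by suppliers.id and compute SUM(m.cost). SUM over an all-NULL group is NULL.
  1: ids {3, 9, 10, 19} → SUM(m.cost)=181
  2: ids {1, 17} → SUM(m.cost)=137
  3: ids {18} → SUM(m.cost)=80
  4: ids {5, 7, 8, 25} → SUM(m.cost)=166
  5: ids {—} → SUM(m.cost)=NULL

Canada | 181 ; Brazil | 137 ; USA | 80 ; USA | 166 ; Canada | NULL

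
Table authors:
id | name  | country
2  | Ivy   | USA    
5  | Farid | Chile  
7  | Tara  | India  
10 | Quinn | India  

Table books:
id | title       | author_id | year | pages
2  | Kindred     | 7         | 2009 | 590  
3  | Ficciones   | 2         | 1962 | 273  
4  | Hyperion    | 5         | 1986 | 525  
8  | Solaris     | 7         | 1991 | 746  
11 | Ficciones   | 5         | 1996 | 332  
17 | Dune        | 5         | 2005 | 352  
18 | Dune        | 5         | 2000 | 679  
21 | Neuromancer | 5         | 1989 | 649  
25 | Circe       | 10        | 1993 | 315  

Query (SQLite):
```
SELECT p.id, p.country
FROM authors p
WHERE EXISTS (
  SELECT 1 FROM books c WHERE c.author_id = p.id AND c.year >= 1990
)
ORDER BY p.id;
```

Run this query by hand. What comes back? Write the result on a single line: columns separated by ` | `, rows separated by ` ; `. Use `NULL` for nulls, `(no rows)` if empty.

For each authors row, check whether any books with matching author_id has year >= 1990.
Keep rows where that is true.

5 | Chile ; 7 | India ; 10 | India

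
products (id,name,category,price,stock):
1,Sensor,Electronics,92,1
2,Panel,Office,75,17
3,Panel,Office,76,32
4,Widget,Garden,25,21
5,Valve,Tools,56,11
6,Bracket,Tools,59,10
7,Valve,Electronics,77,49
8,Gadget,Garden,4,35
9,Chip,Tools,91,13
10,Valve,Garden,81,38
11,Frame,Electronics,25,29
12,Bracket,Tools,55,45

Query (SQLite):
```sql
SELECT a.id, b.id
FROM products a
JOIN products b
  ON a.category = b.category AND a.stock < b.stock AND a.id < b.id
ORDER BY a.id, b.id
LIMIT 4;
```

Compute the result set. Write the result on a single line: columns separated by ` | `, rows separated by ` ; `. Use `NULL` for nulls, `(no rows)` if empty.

Pairs (a,b) with same category, a.stock < b.stock, a.id < b.id.
category groups: Electronics:{1,7,11} Garden:{4,8,10} Office:{2,3} Tools:{5,6,9,12}
Ordered by (a.id, b.id); first 4.

1 | 7 ; 1 | 11 ; 2 | 3 ; 4 | 8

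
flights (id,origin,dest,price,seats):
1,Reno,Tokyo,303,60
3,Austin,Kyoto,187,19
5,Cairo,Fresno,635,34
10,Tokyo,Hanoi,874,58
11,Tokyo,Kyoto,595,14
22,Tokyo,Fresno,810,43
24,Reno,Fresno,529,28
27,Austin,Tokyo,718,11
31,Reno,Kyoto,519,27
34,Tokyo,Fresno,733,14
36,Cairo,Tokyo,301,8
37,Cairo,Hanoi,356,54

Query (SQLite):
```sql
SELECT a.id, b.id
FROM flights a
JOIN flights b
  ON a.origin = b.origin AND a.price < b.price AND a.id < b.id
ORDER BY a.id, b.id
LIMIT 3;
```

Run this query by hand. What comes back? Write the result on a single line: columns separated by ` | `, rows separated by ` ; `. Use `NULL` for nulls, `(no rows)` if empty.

1 | 24 ; 1 | 31 ; 3 | 27

Pairs (a,b) with same origin, a.price < b.price, a.id < b.id.
origin groups: Austin:{3,27} Cairo:{5,36,37} Reno:{1,24,31} Tokyo:{10,11,22,34}
Ordered by (a.id, b.id); first 3.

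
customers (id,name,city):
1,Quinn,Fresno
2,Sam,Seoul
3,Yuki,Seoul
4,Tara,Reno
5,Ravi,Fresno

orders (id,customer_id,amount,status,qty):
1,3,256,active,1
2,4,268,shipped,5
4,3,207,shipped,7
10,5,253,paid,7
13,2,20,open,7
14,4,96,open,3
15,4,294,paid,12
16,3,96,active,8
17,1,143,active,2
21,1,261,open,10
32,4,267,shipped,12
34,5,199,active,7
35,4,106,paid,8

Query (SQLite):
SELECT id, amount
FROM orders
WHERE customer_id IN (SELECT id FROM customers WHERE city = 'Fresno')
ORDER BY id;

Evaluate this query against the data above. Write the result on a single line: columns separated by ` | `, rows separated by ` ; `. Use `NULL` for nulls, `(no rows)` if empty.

10 | 253 ; 17 | 143 ; 21 | 261 ; 34 | 199

Inner query: customers.id where city = 'Fresno'.
Outer: keep orders rows whose customer_id is in that set.
Inner query → {1, 5}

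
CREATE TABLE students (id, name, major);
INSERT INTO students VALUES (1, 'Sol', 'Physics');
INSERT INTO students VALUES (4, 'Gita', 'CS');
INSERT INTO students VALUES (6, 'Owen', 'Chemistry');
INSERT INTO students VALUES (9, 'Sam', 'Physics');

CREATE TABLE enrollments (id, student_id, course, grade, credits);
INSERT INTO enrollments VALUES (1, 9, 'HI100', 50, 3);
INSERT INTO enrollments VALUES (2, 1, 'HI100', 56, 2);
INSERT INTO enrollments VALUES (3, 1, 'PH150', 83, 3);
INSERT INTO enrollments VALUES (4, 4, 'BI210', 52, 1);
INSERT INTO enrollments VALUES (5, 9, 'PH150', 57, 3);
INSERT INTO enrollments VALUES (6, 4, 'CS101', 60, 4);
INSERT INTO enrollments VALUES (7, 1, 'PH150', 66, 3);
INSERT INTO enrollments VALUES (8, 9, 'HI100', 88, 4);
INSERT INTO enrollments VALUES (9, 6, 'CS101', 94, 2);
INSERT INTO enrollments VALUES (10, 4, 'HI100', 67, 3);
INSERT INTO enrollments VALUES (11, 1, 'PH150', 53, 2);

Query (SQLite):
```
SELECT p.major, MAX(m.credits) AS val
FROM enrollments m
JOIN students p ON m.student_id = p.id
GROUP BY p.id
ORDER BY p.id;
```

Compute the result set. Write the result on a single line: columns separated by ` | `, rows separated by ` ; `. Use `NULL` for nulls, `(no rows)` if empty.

Join each enrollments row to its students via student_id.
Group joined rows by students.id; compute MAX(m.credits) per group.
  1: ids {2, 3, 7, 11} → MAX(m.credits)=3
  4: ids {4, 6, 10} → MAX(m.credits)=4
  6: ids {9} → MAX(m.credits)=2
  9: ids {1, 5, 8} → MAX(m.credits)=4

Physics | 3 ; CS | 4 ; Chemistry | 2 ; Physics | 4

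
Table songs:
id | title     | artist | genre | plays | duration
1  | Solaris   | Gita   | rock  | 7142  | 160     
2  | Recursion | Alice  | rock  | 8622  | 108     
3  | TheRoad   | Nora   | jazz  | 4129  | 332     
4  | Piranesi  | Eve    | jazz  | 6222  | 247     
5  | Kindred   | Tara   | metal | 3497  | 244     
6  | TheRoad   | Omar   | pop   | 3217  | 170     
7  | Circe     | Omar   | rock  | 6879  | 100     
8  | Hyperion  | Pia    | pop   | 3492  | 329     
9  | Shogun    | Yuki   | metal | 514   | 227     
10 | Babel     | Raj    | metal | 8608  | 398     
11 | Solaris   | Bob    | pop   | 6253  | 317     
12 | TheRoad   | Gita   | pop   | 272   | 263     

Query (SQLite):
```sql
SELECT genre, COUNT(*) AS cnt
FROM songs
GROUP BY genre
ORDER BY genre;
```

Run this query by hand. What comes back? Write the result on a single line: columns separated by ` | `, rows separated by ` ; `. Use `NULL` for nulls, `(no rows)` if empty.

Partition songs by genre; compute COUNT(*) within each group.
  jazz: ids {3, 4} → COUNT(*)=2
  metal: ids {5, 9, 10} → COUNT(*)=3
  pop: ids {6, 8, 11, 12} → COUNT(*)=4
  rock: ids {1, 2, 7} → COUNT(*)=3

jazz | 2 ; metal | 3 ; pop | 4 ; rock | 3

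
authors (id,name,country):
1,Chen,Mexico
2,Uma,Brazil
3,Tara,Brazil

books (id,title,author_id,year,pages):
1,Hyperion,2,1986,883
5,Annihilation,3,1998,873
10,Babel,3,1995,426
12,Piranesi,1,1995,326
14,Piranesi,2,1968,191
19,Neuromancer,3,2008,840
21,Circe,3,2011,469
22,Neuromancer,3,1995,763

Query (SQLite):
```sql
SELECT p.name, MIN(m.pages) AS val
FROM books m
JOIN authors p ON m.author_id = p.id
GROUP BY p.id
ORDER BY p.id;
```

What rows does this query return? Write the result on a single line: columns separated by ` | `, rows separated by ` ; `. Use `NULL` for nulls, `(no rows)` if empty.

Join each books row to its authors via author_id.
Group joined rows by authors.id; compute MIN(m.pages) per group.
  1: ids {12} → MIN(m.pages)=326
  2: ids {1, 14} → MIN(m.pages)=191
  3: ids {5, 10, 19, 21, 22} → MIN(m.pages)=426

Chen | 326 ; Uma | 191 ; Tara | 426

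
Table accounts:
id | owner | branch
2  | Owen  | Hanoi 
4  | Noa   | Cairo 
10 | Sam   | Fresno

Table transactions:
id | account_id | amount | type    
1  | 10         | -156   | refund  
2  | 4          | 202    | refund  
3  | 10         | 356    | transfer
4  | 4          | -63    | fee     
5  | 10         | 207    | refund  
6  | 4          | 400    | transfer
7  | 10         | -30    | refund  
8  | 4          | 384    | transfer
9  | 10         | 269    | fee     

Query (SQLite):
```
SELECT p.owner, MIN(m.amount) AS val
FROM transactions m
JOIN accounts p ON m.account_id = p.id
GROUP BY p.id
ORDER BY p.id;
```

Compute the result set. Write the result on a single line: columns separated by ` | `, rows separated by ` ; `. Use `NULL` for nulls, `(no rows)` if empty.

Join each transactions row to its accounts via account_id.
Group joined rows by accounts.id; compute MIN(m.amount) per group.
  4: ids {2, 4, 6, 8} → MIN(m.amount)=-63
  10: ids {1, 3, 5, 7, 9} → MIN(m.amount)=-156

Noa | -63 ; Sam | -156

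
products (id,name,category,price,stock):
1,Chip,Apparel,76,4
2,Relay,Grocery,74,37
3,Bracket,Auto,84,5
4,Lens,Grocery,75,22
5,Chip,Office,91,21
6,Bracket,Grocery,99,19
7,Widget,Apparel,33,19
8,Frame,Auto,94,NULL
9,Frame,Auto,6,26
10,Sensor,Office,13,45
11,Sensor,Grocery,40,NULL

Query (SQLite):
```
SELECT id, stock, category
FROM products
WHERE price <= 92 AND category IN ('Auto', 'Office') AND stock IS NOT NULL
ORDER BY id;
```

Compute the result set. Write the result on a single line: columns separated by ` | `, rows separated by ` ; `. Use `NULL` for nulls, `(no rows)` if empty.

3 | 5 | Auto ; 5 | 21 | Office ; 9 | 26 | Auto ; 10 | 45 | Office

price <= 92: ids {1, 2, 3, 4, 5, 7, 9, 10, 11}
category IN ('Auto', 'Office'): ids {3, 5, 8, 9, 10}
stock IS NOT NULL: ids {1, 2, 3, 4, 5, 6, 7, 9, 10}
Combine with AND.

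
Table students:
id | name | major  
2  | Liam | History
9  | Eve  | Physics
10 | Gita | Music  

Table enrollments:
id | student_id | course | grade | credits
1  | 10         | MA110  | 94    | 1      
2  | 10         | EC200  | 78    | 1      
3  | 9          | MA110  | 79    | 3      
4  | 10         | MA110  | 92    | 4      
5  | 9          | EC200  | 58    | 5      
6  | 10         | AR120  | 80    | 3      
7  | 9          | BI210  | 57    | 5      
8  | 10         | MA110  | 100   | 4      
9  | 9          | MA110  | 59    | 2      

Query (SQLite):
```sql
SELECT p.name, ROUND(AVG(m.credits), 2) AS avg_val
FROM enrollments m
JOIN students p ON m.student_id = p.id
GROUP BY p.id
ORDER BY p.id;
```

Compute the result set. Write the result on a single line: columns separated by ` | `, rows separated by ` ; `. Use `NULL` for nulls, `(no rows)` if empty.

Join each enrollments row to its students via student_id.
Group joined rows by students.id; compute ROUND(AVG(m.credits), 2) per group.
  9: ids {3, 5, 7, 9} → ROUND(AVG(m.credits), 2)=3.75
  10: ids {1, 2, 4, 6, 8} → ROUND(AVG(m.credits), 2)=2.6

Eve | 3.75 ; Gita | 2.6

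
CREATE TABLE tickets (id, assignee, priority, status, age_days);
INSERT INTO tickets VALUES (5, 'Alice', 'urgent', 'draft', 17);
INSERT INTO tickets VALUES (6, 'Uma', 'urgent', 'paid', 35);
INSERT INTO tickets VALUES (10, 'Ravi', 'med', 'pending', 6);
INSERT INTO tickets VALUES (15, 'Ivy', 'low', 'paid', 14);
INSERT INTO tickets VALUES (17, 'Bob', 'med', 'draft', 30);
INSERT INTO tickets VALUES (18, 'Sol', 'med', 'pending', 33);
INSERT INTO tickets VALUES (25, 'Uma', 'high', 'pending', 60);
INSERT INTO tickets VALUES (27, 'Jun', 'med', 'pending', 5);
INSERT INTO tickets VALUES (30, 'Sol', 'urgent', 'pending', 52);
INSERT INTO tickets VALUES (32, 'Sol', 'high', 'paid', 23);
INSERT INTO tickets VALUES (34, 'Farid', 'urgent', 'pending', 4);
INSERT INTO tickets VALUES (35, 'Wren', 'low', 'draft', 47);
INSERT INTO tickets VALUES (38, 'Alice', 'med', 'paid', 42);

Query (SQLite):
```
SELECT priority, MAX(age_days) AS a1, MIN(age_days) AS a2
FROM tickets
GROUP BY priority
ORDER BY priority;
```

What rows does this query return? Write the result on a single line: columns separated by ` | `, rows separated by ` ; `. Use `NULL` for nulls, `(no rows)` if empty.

high | 60 | 23 ; low | 47 | 14 ; med | 42 | 5 ; urgent | 52 | 4

Group tickets by priority.
Per group compute: MAX(age_days), MIN(age_days).
  high: ids {25, 32} → MAX(age_days)=60, MIN(age_days)=23
  low: ids {15, 35} → MAX(age_days)=47, MIN(age_days)=14
  med: ids {10, 17, 18, 27, 38} → MAX(age_days)=42, MIN(age_days)=5
  urgent: ids {5, 6, 30, 34} → MAX(age_days)=52, MIN(age_days)=4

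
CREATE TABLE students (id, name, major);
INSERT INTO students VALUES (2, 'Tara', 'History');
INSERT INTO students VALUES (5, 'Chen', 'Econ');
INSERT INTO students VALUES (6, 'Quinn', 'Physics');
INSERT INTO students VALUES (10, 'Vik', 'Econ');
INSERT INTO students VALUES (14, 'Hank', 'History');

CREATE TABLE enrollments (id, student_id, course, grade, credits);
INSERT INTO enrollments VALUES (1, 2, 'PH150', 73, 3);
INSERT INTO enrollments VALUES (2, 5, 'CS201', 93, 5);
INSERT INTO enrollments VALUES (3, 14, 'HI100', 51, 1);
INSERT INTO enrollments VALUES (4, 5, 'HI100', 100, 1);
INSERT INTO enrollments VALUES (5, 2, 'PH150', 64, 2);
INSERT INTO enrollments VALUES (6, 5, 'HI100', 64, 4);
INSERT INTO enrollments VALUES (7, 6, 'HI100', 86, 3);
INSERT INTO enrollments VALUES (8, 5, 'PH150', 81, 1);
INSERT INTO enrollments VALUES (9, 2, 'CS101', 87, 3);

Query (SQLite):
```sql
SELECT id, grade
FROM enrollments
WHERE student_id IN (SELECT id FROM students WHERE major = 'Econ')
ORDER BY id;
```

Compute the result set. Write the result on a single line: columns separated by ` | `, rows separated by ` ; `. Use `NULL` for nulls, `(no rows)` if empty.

2 | 93 ; 4 | 100 ; 6 | 64 ; 8 | 81

Inner query: students.id where major = 'Econ'.
Outer: keep enrollments rows whose student_id is in that set.
Inner query → {5, 10}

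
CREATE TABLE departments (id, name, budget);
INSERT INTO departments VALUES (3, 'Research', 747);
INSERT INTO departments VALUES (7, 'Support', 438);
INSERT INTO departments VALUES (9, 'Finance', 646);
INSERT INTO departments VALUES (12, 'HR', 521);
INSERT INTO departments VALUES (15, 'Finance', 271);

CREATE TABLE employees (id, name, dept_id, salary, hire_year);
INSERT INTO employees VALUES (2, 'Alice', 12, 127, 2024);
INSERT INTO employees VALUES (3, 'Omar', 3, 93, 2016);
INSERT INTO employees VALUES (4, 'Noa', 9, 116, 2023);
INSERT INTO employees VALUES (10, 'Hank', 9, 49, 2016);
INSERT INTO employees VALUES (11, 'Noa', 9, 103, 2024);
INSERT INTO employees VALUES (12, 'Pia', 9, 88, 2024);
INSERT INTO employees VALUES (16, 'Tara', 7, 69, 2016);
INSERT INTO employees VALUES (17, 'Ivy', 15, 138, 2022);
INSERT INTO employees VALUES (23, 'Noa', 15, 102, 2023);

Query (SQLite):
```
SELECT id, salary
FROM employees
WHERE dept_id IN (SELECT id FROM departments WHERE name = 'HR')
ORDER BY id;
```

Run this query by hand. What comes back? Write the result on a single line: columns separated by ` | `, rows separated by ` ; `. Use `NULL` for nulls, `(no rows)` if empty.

Inner query: departments.id where name = 'HR'.
Outer: keep employees rows whose dept_id is in that set.
Inner query → {12}

2 | 127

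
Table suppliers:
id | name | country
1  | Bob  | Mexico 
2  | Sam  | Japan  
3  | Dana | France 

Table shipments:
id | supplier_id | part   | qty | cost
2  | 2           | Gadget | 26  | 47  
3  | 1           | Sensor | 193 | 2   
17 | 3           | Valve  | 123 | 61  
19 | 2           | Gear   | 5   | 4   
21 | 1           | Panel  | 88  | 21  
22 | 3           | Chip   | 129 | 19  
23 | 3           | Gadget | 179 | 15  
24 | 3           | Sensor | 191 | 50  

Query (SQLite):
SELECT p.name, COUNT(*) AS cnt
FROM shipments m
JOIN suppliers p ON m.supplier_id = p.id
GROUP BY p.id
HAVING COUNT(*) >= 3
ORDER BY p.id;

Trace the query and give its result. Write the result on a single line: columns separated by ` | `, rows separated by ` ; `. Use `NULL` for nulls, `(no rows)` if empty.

Join each shipments row to its suppliers via supplier_id.
Group joined rows by suppliers.id; compute COUNT(*) per group.
HAVING: keep groups with count ≥ 3.
  1: ids {3, 21} → COUNT(*)=2
  2: ids {2, 19} → COUNT(*)=2
  3: ids {17, 22, 23, 24} → COUNT(*)=4

Dana | 4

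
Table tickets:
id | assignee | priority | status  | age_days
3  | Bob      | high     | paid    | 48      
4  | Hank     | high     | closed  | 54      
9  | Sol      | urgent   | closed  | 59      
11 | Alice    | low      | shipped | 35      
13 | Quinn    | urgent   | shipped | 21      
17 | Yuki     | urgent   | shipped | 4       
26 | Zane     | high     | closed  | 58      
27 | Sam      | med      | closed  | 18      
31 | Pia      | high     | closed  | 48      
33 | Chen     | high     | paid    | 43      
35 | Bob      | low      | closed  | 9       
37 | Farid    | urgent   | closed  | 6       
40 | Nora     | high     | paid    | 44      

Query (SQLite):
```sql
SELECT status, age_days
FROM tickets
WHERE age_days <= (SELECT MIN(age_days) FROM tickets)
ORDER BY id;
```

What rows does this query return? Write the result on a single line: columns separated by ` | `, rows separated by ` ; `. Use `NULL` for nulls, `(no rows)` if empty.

Scalar subquery: MIN(age_days) over all tickets rows = 4.
Keep rows where age_days <= that value.

shipped | 4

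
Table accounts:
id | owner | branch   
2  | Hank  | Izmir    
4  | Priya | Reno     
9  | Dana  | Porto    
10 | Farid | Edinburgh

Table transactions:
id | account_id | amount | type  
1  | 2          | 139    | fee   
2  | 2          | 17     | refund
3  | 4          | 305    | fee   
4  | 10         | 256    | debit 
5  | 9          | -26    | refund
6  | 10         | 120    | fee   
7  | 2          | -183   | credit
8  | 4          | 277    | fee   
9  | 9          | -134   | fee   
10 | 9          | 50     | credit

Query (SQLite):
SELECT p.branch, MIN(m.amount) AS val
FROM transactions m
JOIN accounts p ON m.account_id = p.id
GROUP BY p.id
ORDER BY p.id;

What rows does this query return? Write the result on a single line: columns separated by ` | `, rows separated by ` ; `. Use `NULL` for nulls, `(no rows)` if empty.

Join each transactions row to its accounts via account_id.
Group joined rows by accounts.id; compute MIN(m.amount) per group.
  2: ids {1, 2, 7} → MIN(m.amount)=-183
  4: ids {3, 8} → MIN(m.amount)=277
  9: ids {5, 9, 10} → MIN(m.amount)=-134
  10: ids {4, 6} → MIN(m.amount)=120

Izmir | -183 ; Reno | 277 ; Porto | -134 ; Edinburgh | 120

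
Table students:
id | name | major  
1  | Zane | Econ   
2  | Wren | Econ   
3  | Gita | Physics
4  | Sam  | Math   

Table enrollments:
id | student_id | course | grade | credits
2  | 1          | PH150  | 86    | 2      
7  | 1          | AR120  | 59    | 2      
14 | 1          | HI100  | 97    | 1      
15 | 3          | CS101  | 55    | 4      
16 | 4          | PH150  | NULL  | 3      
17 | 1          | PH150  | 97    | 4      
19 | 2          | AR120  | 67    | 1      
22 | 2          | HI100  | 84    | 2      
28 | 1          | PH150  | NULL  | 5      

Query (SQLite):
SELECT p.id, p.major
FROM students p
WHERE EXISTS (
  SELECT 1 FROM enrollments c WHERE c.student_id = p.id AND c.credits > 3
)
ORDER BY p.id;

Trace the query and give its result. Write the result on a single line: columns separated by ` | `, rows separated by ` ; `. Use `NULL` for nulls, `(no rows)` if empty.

For each students row, check whether any enrollments with matching student_id has credits > 3.
Keep rows where that is true.

1 | Econ ; 3 | Physics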